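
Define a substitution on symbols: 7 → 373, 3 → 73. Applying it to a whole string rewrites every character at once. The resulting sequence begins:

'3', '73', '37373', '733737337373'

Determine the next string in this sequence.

37373733737337373733737337373

Rewriting each symbol of 733737337373: 7→373, 3→73, 3→73, 7→373, 3→73, 7→373, 3→73, 3→73, 7→373, 3→73, 7→373, 3→73, which concatenates to 373 73 73 373 73 373 73 73 373 73 373 73.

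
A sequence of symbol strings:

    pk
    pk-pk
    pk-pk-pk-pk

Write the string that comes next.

Each string is two copies of the previous one joined by '-'.
So the next term is two copies of pk-pk-pk-pk with '-' between the halves.

pk-pk-pk-pk-pk-pk-pk-pk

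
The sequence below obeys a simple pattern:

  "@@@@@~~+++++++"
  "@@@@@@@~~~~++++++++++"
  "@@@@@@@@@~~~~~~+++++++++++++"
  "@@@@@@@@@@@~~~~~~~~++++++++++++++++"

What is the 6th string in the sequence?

Each string has the form @^{2n+1} ~^{2n-2} +^{3n+1}, where the shown terms are n = 2, 3, 4, 5.
At n = 7 the blocks have lengths 15, 12, 22.

@@@@@@@@@@@@@@@~~~~~~~~~~~~++++++++++++++++++++++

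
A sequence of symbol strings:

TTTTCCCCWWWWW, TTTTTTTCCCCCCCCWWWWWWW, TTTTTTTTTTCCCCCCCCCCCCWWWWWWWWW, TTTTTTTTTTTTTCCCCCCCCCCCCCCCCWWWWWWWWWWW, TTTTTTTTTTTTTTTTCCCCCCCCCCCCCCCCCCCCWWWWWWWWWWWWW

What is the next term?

Each string has the form T^{3n+1} C^{4n} W^{2n+3} (n = 1, 2, …).
At n = 6 the blocks have lengths 19, 24, 15.

TTTTTTTTTTTTTTTTTTTCCCCCCCCCCCCCCCCCCCCCCCCWWWWWWWWWWWWWWW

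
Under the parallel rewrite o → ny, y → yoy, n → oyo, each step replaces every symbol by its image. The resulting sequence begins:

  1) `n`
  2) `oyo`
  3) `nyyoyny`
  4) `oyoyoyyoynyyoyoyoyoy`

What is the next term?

Rewriting the 20 symbols of oyoyoyyoynyyoyoyoyoy one by one yields ny yoy ny yoy ny yoy yoy ny yoy oyo yoy yoy ny yoy ny yoy ny yoy ny yoy; concatenated:

nyyoynyyoynyyoyyoynyyoyoyoyoyyoynyyoynyyoynyyoynyyoy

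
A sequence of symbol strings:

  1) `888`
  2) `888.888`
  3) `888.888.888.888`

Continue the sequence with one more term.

s(k+1) = s(k)·.·s(k) — each term doubles the last with '.' between the halves.
Doubling 888.888.888.888 with '.' between the halves:

888.888.888.888.888.888.888.888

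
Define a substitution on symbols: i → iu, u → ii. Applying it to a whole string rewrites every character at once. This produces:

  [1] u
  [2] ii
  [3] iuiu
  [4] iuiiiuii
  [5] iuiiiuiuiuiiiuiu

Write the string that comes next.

Rewriting the 16 symbols of iuiiiuiuiuiiiuiu one by one yields iu ii iu iu iu ii iu ii iu ii iu iu iu ii iu ii; concatenated:

iuiiiuiuiuiiiuiiiuiiiuiuiuiiiuii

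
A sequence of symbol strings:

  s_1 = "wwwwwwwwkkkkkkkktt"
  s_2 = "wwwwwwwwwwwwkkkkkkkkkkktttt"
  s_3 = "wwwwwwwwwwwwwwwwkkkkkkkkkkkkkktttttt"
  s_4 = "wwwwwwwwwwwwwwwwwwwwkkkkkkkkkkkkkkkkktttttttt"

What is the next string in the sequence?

Each string has the form w^{4n} k^{3n+2} t^{2n-2}, where the shown terms are n = 2, 3, 4, 5.
At n = 6 the blocks have lengths 24, 20, 10.

wwwwwwwwwwwwwwwwwwwwwwwwkkkkkkkkkkkkkkkkkkkktttttttttt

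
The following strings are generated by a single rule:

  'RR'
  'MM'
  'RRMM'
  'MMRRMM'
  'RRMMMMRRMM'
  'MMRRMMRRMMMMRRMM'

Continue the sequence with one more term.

From term 3 onward, concatenate the second-to-last term with the last: RR·MM = RRMM, MM·RRMM = MMRRMM, …
The next term joins RRMMMMRRMM and MMRRMMRRMMMMRRMM.

RRMMMMRRMMMMRRMMRRMMMMRRMM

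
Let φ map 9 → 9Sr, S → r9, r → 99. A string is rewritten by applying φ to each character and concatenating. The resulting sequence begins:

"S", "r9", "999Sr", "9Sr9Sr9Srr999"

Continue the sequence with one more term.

Replace each of the 13 characters of 9Sr9Sr9Srr999 in place — 9Sr r9 99 9Sr r9 99 9Sr r9 99 99 9Sr 9Sr 9Sr — and concatenate.

9Srr9999Srr9999Srr999999Sr9Sr9Sr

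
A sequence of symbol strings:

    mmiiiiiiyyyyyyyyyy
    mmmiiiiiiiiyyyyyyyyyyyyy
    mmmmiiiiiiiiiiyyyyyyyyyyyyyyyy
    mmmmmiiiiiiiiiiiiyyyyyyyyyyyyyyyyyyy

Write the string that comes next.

Reading off run lengths: m runs 2, 3, 4, 5; i runs 6, 8, 10, 12; y runs 10, 13, 16, 19 — each is linear in n, where the shown terms are n = 3, 4, 5, 6.
At n = 7 the blocks have lengths 6, 14, 22.

mmmmmmiiiiiiiiiiiiiiyyyyyyyyyyyyyyyyyyyyyy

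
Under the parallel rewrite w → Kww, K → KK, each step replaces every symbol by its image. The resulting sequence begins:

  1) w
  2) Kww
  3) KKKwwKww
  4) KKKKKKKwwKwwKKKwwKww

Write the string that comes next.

KKKKKKKKKKKKKKKwwKwwKKKwwKwwKKKKKKKwwKwwKKKwwKww

φ(KKKKKKKwwKwwKKKwwKww) expands symbol-by-symbol to KK KK KK KK KK KK KK Kww Kww KK Kww Kww KK KK KK Kww Kww KK Kww Kww; joining the 20 pieces gives the next term.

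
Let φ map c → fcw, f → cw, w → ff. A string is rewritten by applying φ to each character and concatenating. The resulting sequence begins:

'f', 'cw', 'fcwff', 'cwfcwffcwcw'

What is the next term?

fcwffcwfcwffcwcwfcwfffcwff

Expanding cwfcwffcwcw: c→fcw, w→ff, f→cw, c→fcw, w→ff, f→cw, f→cw, c→fcw, w→ff, c→fcw, w→ff. Concatenated: fcw ff cw fcw ff cw cw fcw ff fcw ff.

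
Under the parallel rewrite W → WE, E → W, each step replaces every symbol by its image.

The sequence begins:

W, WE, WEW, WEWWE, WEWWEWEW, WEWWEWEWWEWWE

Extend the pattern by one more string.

WEWWEWEWWEWWEWEWWEWEW

Applying the rule to each of the 13 symbols of WEWWEWEWWEWWE gives the pieces WE W WE WE W WE W WE WE W WE WE W, which concatenate to the answer.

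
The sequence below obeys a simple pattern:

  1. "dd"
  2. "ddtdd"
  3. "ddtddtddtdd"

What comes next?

Each string is two copies of the previous one joined by 't'.
Doubling ddtddtddtdd with 't' between the halves:

ddtddtddtddtddtddtddtdd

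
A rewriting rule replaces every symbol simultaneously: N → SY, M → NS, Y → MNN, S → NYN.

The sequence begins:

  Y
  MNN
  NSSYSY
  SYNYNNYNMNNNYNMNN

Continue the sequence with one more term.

NYNMNNSYMNNSYSYMNNSYNSSYSYSYMNNSYNSSYSY

φ(SYNYNNYNMNNNYNMNN) expands symbol-by-symbol to NYN MNN SY MNN SY SY MNN SY NS SY SY SY MNN SY NS SY SY; joining the 17 pieces gives the next term.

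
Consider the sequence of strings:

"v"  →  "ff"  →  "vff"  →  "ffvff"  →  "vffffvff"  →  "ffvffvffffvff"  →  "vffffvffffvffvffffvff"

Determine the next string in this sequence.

Each term (from the third on) is the two preceding terms concatenated in order: term 3 = v·ff = vff.
Continuing: ffvffvffffvff · vffffvffffvffvffffvff gives term 8.

ffvffvffffvffvffffvffffvffvffffvff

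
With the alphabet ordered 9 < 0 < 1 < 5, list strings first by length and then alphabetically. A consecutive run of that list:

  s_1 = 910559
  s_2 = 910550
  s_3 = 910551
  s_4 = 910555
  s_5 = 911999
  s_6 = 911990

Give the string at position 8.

911995

Continuing the enumeration 2 steps past 911990: 911990 → 911991 → (answer).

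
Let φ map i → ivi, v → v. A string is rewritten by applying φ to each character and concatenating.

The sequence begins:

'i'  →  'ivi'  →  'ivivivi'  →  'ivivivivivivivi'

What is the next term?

Rewriting the 15 symbols of ivivivivivivivi one by one yields ivi v ivi v ivi v ivi v ivi v ivi v ivi v ivi; concatenated:

ivivivivivivivivivivivivivivivi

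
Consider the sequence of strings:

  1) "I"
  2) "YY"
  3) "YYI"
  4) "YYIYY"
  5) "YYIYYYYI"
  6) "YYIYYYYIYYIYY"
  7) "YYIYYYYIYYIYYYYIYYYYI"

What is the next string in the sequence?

YYIYYYYIYYIYYYYIYYYYIYYIYYYYIYYIYY

This is a Fibonacci-style word recurrence s(k) = s(k−1)·s(k−2): e.g. YY·I = YYI.
Continuing: YYIYYYYIYYIYYYYIYYYYI · YYIYYYYIYYIYY gives term 8.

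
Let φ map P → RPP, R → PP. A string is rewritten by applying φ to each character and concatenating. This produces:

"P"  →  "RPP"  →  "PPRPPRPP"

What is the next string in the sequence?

RPPRPPPPRPPRPPPPRPPRPP

Expanding PPRPPRPP: P→RPP, P→RPP, R→PP, P→RPP, P→RPP, R→PP, P→RPP, P→RPP. Concatenated: RPP RPP PP RPP RPP PP RPP RPP.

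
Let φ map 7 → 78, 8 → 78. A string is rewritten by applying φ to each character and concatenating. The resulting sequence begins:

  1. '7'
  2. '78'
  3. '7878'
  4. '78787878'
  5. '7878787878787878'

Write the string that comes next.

Rewriting the 16 symbols of 7878787878787878 one by one yields 78 78 78 78 78 78 78 78 78 78 78 78 78 78 78 78; concatenated:

78787878787878787878787878787878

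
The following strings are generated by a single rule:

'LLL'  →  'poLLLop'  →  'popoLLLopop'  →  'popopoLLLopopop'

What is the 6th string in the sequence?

popopopopoLLLopopopopop

Each term wraps the previous one in po on the left and op on the right.
From popopoLLLopopop, 2 further steps: popopoLLLopopop → popopopoLLLopopopop → (answer).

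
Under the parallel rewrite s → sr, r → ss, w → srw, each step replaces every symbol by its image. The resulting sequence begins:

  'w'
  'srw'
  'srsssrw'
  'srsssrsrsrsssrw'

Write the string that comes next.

Applying the rule to each of the 15 symbols of srsssrsrsrsssrw gives the pieces sr ss sr sr sr ss sr ss sr ss sr sr sr ss srw, which concatenate to the answer.

srsssrsrsrsssrsssrsssrsrsrsssrw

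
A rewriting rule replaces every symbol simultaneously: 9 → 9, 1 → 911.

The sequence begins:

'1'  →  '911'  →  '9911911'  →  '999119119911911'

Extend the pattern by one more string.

Rewriting the 15 symbols of 999119119911911 one by one yields 9 9 9 911 911 9 911 911 9 9 911 911 9 911 911; concatenated:

9999119119911911999119119911911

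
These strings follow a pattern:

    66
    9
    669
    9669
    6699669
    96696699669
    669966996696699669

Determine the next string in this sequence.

This is a Fibonacci-style word recurrence s(k) = s(k−2)·s(k−1): e.g. 66·9 = 669.
The next term joins 96696699669 and 669966996696699669.

96696699669669966996696699669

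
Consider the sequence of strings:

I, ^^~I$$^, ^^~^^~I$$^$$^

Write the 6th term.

^^~^^~^^~^^~^^~I$$^$$^$$^$$^$$^

Every step adds ^^~ to the front and $$^ to the end of the previous string.
From ^^~^^~I$$^$$^, 3 further steps: ^^~^^~I$$^$$^ → ^^~^^~^^~I$$^$$^$$^ → ^^~^^~^^~^^~I$$^$$^$$^$$^ → (answer).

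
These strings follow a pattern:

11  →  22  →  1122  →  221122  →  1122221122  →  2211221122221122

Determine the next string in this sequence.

From term 3 onward, concatenate the second-to-last term with the last: 11·22 = 1122, 22·1122 = 221122, …
Continuing: 1122221122 · 2211221122221122 gives term 7.

11222211222211221122221122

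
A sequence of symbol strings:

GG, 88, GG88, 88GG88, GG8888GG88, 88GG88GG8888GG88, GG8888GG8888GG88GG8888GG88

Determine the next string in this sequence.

From term 3 onward, concatenate the second-to-last term with the last: GG·88 = GG88, 88·GG88 = 88GG88, …
The next term joins 88GG88GG8888GG88 and GG8888GG8888GG88GG8888GG88.

88GG88GG8888GG88GG8888GG8888GG88GG8888GG88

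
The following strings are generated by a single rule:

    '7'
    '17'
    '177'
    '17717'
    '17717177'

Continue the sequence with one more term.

1771717717717

Each term (from the third on) is the previous term followed by the one before it: term 3 = 17·7 = 177.
Continuing: 17717177 · 17717 gives term 6.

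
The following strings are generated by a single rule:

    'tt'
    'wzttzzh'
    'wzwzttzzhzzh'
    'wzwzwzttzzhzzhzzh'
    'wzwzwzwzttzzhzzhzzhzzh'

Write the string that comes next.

Every step adds wz to the front and zzh to the end of the previous string.
So the next term is wz·wzwzwzwzttzzhzzhzzhzzh·zzh.

wzwzwzwzwzttzzhzzhzzhzzhzzh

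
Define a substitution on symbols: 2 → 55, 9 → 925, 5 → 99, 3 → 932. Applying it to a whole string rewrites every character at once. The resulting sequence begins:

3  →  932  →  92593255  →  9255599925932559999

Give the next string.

Applying the rule to each of the 19 symbols of 9255599925932559999 gives the pieces 925 55 99 99 99 925 925 925 55 99 925 932 55 99 99 925 925 925 925, which concatenate to the answer.

925559999999259259255599925932559999925925925925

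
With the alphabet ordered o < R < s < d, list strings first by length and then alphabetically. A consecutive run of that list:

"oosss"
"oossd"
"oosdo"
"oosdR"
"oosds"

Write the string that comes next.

Find the rightmost character of oosds below d, bump it to the next letter, and reset everything to its right to o.

oosdd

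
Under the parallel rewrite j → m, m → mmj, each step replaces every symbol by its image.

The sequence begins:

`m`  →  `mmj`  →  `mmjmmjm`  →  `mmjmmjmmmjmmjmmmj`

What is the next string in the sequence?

Rewriting the 17 symbols of mmjmmjmmmjmmjmmmj one by one yields mmj mmj m mmj mmj m mmj mmj mmj m mmj mmj m mmj mmj mmj m; concatenated:

mmjmmjmmmjmmjmmmjmmjmmjmmmjmmjmmmjmmjmmjm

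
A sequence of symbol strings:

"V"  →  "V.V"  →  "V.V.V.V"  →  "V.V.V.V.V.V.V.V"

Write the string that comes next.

s(k+1) = s(k)·.·s(k) — each term doubles the last with '.' between the halves.
So the next term is two copies of V.V.V.V.V.V.V.V with '.' between the halves.

V.V.V.V.V.V.V.V.V.V.V.V.V.V.V.V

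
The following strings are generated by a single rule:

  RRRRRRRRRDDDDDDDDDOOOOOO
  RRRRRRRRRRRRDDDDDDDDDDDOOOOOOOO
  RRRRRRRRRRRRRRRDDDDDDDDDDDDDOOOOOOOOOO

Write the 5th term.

Term n consists of 3n R's, followed by 2n+3 D's, followed by 2n O's, where the shown terms are n = 3, 4, 5.
Setting n = 7 gives 21, 17, 14 characters in each block.

RRRRRRRRRRRRRRRRRRRRRDDDDDDDDDDDDDDDDDOOOOOOOOOOOOOO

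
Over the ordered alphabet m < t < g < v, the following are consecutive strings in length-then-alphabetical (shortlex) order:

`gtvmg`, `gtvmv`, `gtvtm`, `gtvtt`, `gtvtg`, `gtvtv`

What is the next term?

gtvgm

Treat gtvtv as a base-4 numeral over the given alphabet and add one, carrying through any trailing v's.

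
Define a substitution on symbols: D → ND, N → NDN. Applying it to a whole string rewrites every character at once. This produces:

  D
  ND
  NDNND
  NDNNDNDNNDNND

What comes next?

Rewriting the 13 symbols of NDNNDNDNNDNND one by one yields NDN ND NDN NDN ND NDN ND NDN NDN ND NDN NDN ND; concatenated:

NDNNDNDNNDNNDNDNNDNDNNDNNDNDNNDNND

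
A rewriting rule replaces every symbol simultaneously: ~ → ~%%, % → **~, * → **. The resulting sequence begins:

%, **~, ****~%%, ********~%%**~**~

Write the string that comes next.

Replace each of the 17 characters of ********~%%**~**~ in place — ** ** ** ** ** ** ** ** ~%% **~ **~ ** ** ~%% ** ** ~%% — and concatenate.

****************~%%**~**~****~%%****~%%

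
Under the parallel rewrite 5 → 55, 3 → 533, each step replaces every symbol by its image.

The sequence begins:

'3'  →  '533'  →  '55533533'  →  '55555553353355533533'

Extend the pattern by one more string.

555555555555555335335553353355555553353355533533

Applying the rule to each of the 20 symbols of 55555553353355533533 gives the pieces 55 55 55 55 55 55 55 533 533 55 533 533 55 55 55 533 533 55 533 533, which concatenate to the answer.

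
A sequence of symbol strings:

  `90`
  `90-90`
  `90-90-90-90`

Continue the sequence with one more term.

90-90-90-90-90-90-90-90

Every step duplicates the string with '-' between the halves.
So the next term is two copies of 90-90-90-90 with '-' between the halves.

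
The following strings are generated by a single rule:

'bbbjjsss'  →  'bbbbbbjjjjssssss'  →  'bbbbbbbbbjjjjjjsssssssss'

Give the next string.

bbbbbbbbbbbbjjjjjjjjssssssssssss

Term n consists of 3n b's, followed by 2n j's, followed by 3n s's (n = 1, 2, …).
For the next term, n = 4, so the run lengths are 12, 8, 12.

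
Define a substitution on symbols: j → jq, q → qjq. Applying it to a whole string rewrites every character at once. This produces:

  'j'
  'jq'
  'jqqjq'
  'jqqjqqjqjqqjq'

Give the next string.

Rewriting the 13 symbols of jqqjqqjqjqqjq one by one yields jq qjq qjq jq qjq qjq jq qjq jq qjq qjq jq qjq; concatenated:

jqqjqqjqjqqjqqjqjqqjqjqqjqqjqjqqjq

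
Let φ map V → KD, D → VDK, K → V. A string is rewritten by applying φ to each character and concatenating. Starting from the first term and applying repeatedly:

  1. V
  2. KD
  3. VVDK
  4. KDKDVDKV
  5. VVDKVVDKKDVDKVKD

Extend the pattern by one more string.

Replace each of the 16 characters of VVDKVVDKKDVDKVKD in place — KD KD VDK V KD KD VDK V V VDK KD VDK V KD V VDK — and concatenate.

KDKDVDKVKDKDVDKVVVDKKDVDKVKDVVDK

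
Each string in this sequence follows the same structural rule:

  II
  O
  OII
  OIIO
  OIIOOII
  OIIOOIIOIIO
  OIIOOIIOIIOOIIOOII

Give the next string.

From term 3 onward, concatenate the last term with the second-to-last: O·II = OII, OII·O = OIIO, …
Continuing: OIIOOIIOIIOOIIOOII · OIIOOIIOIIO gives term 8.

OIIOOIIOIIOOIIOOIIOIIOOIIOIIO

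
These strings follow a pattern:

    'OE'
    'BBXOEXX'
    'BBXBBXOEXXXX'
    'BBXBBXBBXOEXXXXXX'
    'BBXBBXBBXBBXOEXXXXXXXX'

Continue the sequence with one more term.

BBXBBXBBXBBXBBXOEXXXXXXXXXX

Every step adds BBX to the front and XX to the end of the previous string.
So the next term is BBX·BBXBBXBBXBBXOEXXXXXXXX·XX.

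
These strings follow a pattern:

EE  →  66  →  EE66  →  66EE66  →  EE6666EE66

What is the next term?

This is a Fibonacci-style word recurrence s(k) = s(k−2)·s(k−1): e.g. EE·66 = EE66.
So term 6 is 66EE66·EE6666EE66.

66EE66EE6666EE66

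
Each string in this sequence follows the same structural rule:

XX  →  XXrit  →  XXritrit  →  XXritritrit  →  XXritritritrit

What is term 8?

Each term is the previous one with rit appended.
From XXritritritrit, 3 further steps: XXritritritrit → XXritritritritrit → XXritritritritritrit → (answer).

XXritritritritritritrit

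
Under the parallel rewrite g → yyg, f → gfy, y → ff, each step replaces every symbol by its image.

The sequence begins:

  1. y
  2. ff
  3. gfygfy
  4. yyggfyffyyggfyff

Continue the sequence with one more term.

φ(yyggfyffyyggfyff) expands symbol-by-symbol to ff ff yyg yyg gfy ff gfy gfy ff ff yyg yyg gfy ff gfy gfy; joining the 16 pieces gives the next term.

ffffyygyyggfyffgfygfyffffyygyyggfyffgfygfy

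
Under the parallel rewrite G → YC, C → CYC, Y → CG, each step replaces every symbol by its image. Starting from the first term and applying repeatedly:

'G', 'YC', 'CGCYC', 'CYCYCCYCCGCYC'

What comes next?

Rewriting the 13 symbols of CYCYCCYCCGCYC one by one yields CYC CG CYC CG CYC CYC CG CYC CYC YC CYC CG CYC; concatenated:

CYCCGCYCCGCYCCYCCGCYCCYCYCCYCCGCYC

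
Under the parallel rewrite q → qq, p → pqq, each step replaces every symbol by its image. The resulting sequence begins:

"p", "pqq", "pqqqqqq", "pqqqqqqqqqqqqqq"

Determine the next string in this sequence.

Rewriting the 15 symbols of pqqqqqqqqqqqqqq one by one yields pqq qq qq qq qq qq qq qq qq qq qq qq qq qq qq; concatenated:

pqqqqqqqqqqqqqqqqqqqqqqqqqqqqqq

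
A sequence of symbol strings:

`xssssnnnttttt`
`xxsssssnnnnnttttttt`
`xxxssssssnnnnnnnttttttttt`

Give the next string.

Each string has the form x^{n-1} s^{n+2} n^{2n-1} t^{2n+1}, where the shown terms are n = 2, 3, 4.
Setting n = 5 gives 4, 7, 9, 11 characters in each block.

xxxxsssssssnnnnnnnnnttttttttttt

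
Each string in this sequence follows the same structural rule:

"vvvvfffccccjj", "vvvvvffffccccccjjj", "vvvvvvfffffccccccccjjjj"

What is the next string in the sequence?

vvvvvvvffffffccccccccccjjjjj

The n-th term is n+2 v's then n+1 f's then 2n c's then n j's, where the shown terms are n = 2, 3, 4.
For the next term, n = 5, so the run lengths are 7, 6, 10, 5.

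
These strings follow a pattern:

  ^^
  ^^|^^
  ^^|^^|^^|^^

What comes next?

Each string is two copies of the previous one joined by '|'.
So the next term is two copies of ^^|^^|^^|^^ with '|' between the halves.

^^|^^|^^|^^|^^|^^|^^|^^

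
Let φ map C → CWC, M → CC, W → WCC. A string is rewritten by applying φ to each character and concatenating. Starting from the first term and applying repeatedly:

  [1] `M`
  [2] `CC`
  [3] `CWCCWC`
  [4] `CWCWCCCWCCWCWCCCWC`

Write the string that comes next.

φ(CWCWCCCWCCWCWCCCWC) expands symbol-by-symbol to CWC WCC CWC WCC CWC CWC CWC WCC CWC CWC WCC CWC WCC CWC CWC CWC WCC CWC; joining the 18 pieces gives the next term.

CWCWCCCWCWCCCWCCWCCWCWCCCWCCWCWCCCWCWCCCWCCWCCWCWCCCWC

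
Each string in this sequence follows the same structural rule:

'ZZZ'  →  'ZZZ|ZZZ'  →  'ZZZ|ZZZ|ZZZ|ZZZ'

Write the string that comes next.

ZZZ|ZZZ|ZZZ|ZZZ|ZZZ|ZZZ|ZZZ|ZZZ

Every step duplicates the string with '|' between the halves.
One more doubling of ZZZ|ZZZ|ZZZ|ZZZ gives the answer.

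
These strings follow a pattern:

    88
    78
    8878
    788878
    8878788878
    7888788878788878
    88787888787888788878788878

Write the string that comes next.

This is a Fibonacci-style word recurrence s(k) = s(k−2)·s(k−1): e.g. 88·78 = 8878.
So term 8 is 7888788878788878·88787888787888788878788878.

788878887878887888787888787888788878788878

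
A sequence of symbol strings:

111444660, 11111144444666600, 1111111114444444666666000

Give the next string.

Reading off run lengths: 1 runs 3, 6, 9; 4 runs 3, 5, 7; 6 runs 2, 4, 6; 0 runs 1, 2, 3 — each is linear in n (n = 1, 2, …).
For the next term, n = 4, so the run lengths are 12, 9, 8, 4.

111111111111444444444666666660000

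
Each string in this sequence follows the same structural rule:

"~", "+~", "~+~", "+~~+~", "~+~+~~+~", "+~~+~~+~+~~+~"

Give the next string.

~+~+~~+~+~~+~~+~+~~+~

This is a Fibonacci-style word recurrence s(k) = s(k−2)·s(k−1): e.g. ~·+~ = ~+~.
The next term joins ~+~+~~+~ and +~~+~~+~+~~+~.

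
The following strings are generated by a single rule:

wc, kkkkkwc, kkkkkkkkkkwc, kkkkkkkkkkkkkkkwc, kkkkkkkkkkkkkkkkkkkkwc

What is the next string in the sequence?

Every step adds kkkkk at the front: s(k+1) = kkkkk·s(k).
So the next term is kkkkk·kkkkkkkkkkkkkkkkkkkkwc.

kkkkkkkkkkkkkkkkkkkkkkkkkwc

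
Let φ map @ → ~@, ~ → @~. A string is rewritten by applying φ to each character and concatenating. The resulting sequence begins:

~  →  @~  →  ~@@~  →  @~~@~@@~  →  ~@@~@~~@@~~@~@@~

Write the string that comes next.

Rewriting the 16 symbols of ~@@~@~~@@~~@~@@~ one by one yields @~ ~@ ~@ @~ ~@ @~ @~ ~@ ~@ @~ @~ ~@ @~ ~@ ~@ @~; concatenated:

@~~@~@@~~@@~@~~@~@@~@~~@@~~@~@@~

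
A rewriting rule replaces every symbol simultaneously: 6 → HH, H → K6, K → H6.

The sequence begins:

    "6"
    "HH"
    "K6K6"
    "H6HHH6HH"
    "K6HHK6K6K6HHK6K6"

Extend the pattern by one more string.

H6HHK6K6H6HHH6HHH6HHK6K6H6HHH6HH

φ(K6HHK6K6K6HHK6K6) expands symbol-by-symbol to H6 HH K6 K6 H6 HH H6 HH H6 HH K6 K6 H6 HH H6 HH; joining the 16 pieces gives the next term.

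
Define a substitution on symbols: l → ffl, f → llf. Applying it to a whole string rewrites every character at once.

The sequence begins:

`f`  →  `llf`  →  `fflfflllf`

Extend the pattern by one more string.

Rewriting each symbol of fflfflllf: f→llf, f→llf, l→ffl, f→llf, f→llf, l→ffl, l→ffl, l→ffl, f→llf, which concatenates to llf llf ffl llf llf ffl ffl ffl llf.

llfllffflllfllffflfflfflllf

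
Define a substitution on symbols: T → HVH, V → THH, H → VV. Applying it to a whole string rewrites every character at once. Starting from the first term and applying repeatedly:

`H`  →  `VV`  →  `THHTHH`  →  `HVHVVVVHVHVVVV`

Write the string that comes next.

VVTHHVVTHHTHHTHHTHHVVTHHVVTHHTHHTHHTHH

φ(HVHVVVVHVHVVVV) expands symbol-by-symbol to VV THH VV THH THH THH THH VV THH VV THH THH THH THH; joining the 14 pieces gives the next term.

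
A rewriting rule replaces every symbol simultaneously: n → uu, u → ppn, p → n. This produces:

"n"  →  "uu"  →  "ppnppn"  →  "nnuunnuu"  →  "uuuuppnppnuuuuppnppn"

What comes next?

Rewriting the 20 symbols of uuuuppnppnuuuuppnppn one by one yields ppn ppn ppn ppn n n uu n n uu ppn ppn ppn ppn n n uu n n uu; concatenated:

ppnppnppnppnnnuunnuuppnppnppnppnnnuunnuu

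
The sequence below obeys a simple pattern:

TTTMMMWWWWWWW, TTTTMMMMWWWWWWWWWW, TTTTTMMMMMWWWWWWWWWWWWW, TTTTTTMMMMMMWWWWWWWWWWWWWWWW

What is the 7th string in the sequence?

Term n consists of n+1 T's, followed by n+1 M's, followed by 3n+1 W's, where the shown terms are n = 2, 3, 4, 5.
At n = 8 the blocks have lengths 9, 9, 25.

TTTTTTTTTMMMMMMMMMWWWWWWWWWWWWWWWWWWWWWWWWW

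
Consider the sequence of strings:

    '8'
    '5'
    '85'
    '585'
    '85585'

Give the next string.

Each term (from the third on) is the two preceding terms concatenated in order: term 3 = 8·5 = 85.
Continuing: 585 · 85585 gives term 6.

58585585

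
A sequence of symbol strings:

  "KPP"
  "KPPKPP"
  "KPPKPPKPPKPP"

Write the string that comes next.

Every step duplicates the string.
Doubling KPPKPPKPPKPP:

KPPKPPKPPKPPKPPKPPKPPKPP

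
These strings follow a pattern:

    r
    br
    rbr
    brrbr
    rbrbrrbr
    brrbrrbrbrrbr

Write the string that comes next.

rbrbrrbrbrrbrrbrbrrbr

This is a Fibonacci-style word recurrence s(k) = s(k−2)·s(k−1): e.g. r·br = rbr.
So term 7 is rbrbrrbr·brrbrrbrbrrbr.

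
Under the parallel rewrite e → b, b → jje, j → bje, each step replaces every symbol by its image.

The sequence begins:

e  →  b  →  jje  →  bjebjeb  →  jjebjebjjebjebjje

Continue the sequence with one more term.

Applying the rule to each of the 17 symbols of jjebjebjjebjebjje gives the pieces bje bje b jje bje b jje bje bje b jje bje b jje bje bje b, which concatenate to the answer.

bjebjebjjebjebjjebjebjebjjebjebjjebjebjeb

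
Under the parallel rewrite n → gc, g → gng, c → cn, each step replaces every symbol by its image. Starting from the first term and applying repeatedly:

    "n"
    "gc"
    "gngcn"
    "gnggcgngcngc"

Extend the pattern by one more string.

Apply φ to gnggcgngcngc symbol by symbol: g→gng, n→gc, g→gng, g→gng, c→cn, g→gng, n→gc, g→gng, c→cn, n→gc, g→gng, c→cn; joined: gng gc gng gng cn gng gc gng cn gc gng cn.

gnggcgnggngcngnggcgngcngcgngcn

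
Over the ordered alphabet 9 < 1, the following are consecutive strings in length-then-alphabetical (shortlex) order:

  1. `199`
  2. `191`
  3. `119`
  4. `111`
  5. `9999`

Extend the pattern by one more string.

9991

Treat 9999 as a base-2 numeral over the given alphabet and add one, carrying through any trailing 1's.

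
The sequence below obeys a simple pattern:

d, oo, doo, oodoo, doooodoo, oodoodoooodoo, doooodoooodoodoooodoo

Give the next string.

Each term (from the third on) is the two preceding terms concatenated in order: term 3 = d·oo = doo.
Continuing: oodoodoooodoo · doooodoooodoodoooodoo gives term 8.

oodoodoooodoodoooodoooodoodoooodoo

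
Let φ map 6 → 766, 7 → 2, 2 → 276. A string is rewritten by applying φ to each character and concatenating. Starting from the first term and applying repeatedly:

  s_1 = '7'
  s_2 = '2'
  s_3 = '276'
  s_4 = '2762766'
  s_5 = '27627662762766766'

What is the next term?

Replace each of the 17 characters of 27627662762766766 in place — 276 2 766 276 2 766 766 276 2 766 276 2 766 766 2 766 766 — and concatenate.

27627662762766766276276627627667662766766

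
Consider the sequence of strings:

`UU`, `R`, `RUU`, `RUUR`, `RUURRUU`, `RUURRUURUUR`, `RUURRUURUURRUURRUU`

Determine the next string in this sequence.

RUURRUURUURRUURRUURUURRUURUUR

This is a Fibonacci-style word recurrence s(k) = s(k−1)·s(k−2): e.g. R·UU = RUU.
Continuing: RUURRUURUURRUURRUU · RUURRUURUUR gives term 8.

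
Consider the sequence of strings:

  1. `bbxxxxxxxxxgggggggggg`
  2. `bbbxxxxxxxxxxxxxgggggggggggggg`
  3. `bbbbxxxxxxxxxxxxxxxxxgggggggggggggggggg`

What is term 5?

bbbbbbxxxxxxxxxxxxxxxxxxxxxxxxxgggggggggggggggggggggggggg

Term n consists of n b's, followed by 4n+1 x's, followed by 4n+2 g's, where the shown terms are n = 2, 3, 4.
Setting n = 6 gives 6, 25, 26 characters in each block.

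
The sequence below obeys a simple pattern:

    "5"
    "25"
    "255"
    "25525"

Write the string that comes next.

25525255

Each term (from the third on) is the previous term followed by the one before it: term 3 = 25·5 = 255.
Continuing: 25525 · 255 gives term 5.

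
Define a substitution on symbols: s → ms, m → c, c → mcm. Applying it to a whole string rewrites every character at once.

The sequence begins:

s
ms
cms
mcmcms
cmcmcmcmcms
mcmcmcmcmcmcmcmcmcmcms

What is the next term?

Replace each of the 22 characters of mcmcmcmcmcmcmcmcmcmcms in place — c mcm c mcm c mcm c mcm c mcm c mcm c mcm c mcm c mcm c mcm c ms — and concatenate.

cmcmcmcmcmcmcmcmcmcmcmcmcmcmcmcmcmcmcmcmcms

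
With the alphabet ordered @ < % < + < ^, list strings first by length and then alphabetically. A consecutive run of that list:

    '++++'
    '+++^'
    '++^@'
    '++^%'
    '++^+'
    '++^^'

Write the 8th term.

+^@%

Stepping forward 2 times from ++^^: ++^^ → +^@@, then the target.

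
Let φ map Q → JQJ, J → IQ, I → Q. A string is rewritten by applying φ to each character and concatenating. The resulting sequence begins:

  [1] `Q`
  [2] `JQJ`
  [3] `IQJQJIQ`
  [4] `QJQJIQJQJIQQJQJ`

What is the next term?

Replace each of the 15 characters of QJQJIQJQJIQQJQJ in place — JQJ IQ JQJ IQ Q JQJ IQ JQJ IQ Q JQJ JQJ IQ JQJ IQ — and concatenate.

JQJIQJQJIQQJQJIQJQJIQQJQJJQJIQJQJIQ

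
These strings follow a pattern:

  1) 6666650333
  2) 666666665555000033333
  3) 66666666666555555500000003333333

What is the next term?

The n-th term is 3n+2 6's then 3n-2 5's then 3n-2 0's then 2n+1 3's (n = 1, 2, …).
For the next term, n = 4, so the run lengths are 14, 10, 10, 9.

6666666666666655555555550000000000333333333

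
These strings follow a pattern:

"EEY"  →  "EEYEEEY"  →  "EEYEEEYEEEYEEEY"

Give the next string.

Every step duplicates the string with 'E' between the halves.
Doubling EEYEEEYEEEYEEEY with 'E' between the halves:

EEYEEEYEEEYEEEYEEEYEEEYEEEYEEEY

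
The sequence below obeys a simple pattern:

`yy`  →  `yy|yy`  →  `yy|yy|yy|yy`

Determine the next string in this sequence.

s(k+1) = s(k)·|·s(k) — each term doubles the last with '|' between the halves.
So the next term is two copies of yy|yy|yy|yy with '|' between the halves.

yy|yy|yy|yy|yy|yy|yy|yy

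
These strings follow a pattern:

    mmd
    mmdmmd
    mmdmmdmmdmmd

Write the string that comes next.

Every step duplicates the string.
So the next term is two copies of mmdmmdmmdmmd.

mmdmmdmmdmmdmmdmmdmmdmmd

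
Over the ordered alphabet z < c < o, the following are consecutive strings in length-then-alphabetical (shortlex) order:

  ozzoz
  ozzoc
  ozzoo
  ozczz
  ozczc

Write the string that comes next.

ozczo

Find the rightmost character of ozczc below o, bump it to the next letter, and reset everything to its right to z.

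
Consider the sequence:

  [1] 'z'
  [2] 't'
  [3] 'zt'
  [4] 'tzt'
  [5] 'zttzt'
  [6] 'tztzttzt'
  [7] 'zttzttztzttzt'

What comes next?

From term 3 onward, concatenate the second-to-last term with the last: z·t = zt, t·zt = tzt, …
The next term joins tztzttzt and zttzttztzttzt.

tztzttztzttzttztzttzt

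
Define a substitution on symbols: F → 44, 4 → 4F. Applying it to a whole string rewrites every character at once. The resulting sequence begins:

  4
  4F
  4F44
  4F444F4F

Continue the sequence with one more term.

4F444F4F4F444F44

Expanding 4F444F4F: 4→4F, F→44, 4→4F, 4→4F, 4→4F, F→44, 4→4F, F→44. Concatenated: 4F 44 4F 4F 4F 44 4F 44.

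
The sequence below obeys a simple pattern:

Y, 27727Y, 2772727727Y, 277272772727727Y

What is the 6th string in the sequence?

2772727727277272772727727Y

The strings grow by a fixed prefix 27727 each time.
From 277272772727727Y, 2 further steps: 277272772727727Y → 27727277272772727727Y → (answer).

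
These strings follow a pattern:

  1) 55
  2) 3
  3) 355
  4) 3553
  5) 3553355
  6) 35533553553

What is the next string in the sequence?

355335535533553355

This is a Fibonacci-style word recurrence s(k) = s(k−1)·s(k−2): e.g. 3·55 = 355.
Continuing: 35533553553 · 3553355 gives term 7.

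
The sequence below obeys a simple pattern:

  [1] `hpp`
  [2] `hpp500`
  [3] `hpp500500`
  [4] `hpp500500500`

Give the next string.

hpp500500500500

Each term is the previous one with 500 appended.
One more step from hpp500500500 gives the answer.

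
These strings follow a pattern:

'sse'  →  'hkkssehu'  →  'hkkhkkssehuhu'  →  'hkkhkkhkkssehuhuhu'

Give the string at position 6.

hkkhkkhkkhkkhkkssehuhuhuhuhu

Every step adds hkk to the front and hu to the end of the previous string.
From hkkhkkhkkssehuhuhu, 2 further steps: hkkhkkhkkssehuhuhu → hkkhkkhkkhkkssehuhuhuhu → (answer).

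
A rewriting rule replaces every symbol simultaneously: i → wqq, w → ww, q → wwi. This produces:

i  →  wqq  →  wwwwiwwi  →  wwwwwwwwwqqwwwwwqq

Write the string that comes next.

Replace each of the 18 characters of wwwwwwwwwqqwwwwwqq in place — ww ww ww ww ww ww ww ww ww wwi wwi ww ww ww ww ww wwi wwi — and concatenate.

wwwwwwwwwwwwwwwwwwwwiwwiwwwwwwwwwwwwiwwi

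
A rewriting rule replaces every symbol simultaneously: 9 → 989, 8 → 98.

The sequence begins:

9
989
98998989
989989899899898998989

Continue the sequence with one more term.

9899898998998989989899899898998998989989899899898998989

Replace each of the 21 characters of 989989899899898998989 in place — 989 98 989 989 98 989 98 989 989 98 989 989 98 989 98 989 989 98 989 98 989 — and concatenate.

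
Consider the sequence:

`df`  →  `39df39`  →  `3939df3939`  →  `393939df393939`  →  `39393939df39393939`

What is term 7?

Each term wraps the previous one in 39 on the left and 39 on the right.
From 39393939df39393939, 2 further steps: 39393939df39393939 → 3939393939df3939393939 → (answer).

393939393939df393939393939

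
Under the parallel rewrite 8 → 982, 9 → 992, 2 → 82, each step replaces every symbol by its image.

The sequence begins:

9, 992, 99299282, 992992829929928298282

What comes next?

φ(992992829929928298282) expands symbol-by-symbol to 992 992 82 992 992 82 982 82 992 992 82 992 992 82 982 82 992 982 82 982 82; joining the 21 pieces gives the next term.

9929928299299282982829929928299299282982829929828298282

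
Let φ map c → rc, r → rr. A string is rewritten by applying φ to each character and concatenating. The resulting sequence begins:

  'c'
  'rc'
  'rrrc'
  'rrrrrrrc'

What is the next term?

Rewriting each symbol of rrrrrrrc: r→rr, r→rr, r→rr, r→rr, r→rr, r→rr, r→rr, c→rc, which concatenates to rr rr rr rr rr rr rr rc.

rrrrrrrrrrrrrrrc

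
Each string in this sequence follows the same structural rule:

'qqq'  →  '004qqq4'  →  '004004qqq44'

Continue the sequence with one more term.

Every step adds 004 to the front and 4 to the end of the previous string.
Applying this once more to 004004qqq44:

004004004qqq444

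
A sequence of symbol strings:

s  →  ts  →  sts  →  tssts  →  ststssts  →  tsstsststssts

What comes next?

This is a Fibonacci-style word recurrence s(k) = s(k−2)·s(k−1): e.g. s·ts = sts.
So term 7 is ststssts·tsstsststssts.

ststsststsstsststssts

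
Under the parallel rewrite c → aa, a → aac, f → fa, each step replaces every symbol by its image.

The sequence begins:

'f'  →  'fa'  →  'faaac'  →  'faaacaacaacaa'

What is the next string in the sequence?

faaacaacaacaaaacaacaaaacaacaaaacaac

Replace each of the 13 characters of faaacaacaacaa in place — fa aac aac aac aa aac aac aa aac aac aa aac aac — and concatenate.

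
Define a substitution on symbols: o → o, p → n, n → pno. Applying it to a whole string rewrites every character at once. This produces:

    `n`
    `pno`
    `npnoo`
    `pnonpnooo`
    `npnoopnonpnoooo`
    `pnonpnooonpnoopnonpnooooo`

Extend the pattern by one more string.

φ(pnonpnooonpnoopnonpnooooo) expands symbol-by-symbol to n pno o pno n pno o o o pno n pno o o n pno o pno n pno o o o o o; joining the 25 pieces gives the next term.

npnoopnonpnoooopnonpnooonpnoopnonpnoooooo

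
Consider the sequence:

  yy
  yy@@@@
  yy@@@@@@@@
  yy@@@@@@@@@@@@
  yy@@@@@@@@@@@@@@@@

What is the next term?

Each term is the previous one with @@@@ appended.
Applying this once more to yy@@@@@@@@@@@@@@@@:

yy@@@@@@@@@@@@@@@@@@@@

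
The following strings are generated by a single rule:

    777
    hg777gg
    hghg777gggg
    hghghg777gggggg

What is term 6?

Every step adds hg to the front and gg to the end of the previous string.
From hghghg777gggggg, 2 further steps: hghghg777gggggg → hghghghg777gggggggg → (answer).

hghghghghg777gggggggggg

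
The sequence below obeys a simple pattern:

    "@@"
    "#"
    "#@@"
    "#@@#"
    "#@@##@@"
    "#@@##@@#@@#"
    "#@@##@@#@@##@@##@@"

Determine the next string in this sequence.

#@@##@@#@@##@@##@@#@@##@@#@@#

This is a Fibonacci-style word recurrence s(k) = s(k−1)·s(k−2): e.g. #·@@ = #@@.
So term 8 is #@@##@@#@@##@@##@@·#@@##@@#@@#.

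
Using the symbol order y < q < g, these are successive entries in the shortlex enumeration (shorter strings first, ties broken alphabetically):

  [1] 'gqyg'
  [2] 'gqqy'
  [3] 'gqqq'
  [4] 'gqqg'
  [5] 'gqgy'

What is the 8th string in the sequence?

ggyy

Stepping forward 3 times from gqgy: gqgy → gqgq → gqgg, then the target.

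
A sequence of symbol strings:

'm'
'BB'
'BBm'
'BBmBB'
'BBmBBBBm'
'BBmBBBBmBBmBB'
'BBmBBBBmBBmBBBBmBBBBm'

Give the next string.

BBmBBBBmBBmBBBBmBBBBmBBmBBBBmBBmBB

This is a Fibonacci-style word recurrence s(k) = s(k−1)·s(k−2): e.g. BB·m = BBm.
So term 8 is BBmBBBBmBBmBBBBmBBBBm·BBmBBBBmBBmBB.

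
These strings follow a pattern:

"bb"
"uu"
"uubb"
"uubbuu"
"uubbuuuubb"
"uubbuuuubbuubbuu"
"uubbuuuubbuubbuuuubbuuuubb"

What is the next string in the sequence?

Each term (from the third on) is the previous term followed by the one before it: term 3 = uu·bb = uubb.
The next term joins uubbuuuubbuubbuuuubbuuuubb and uubbuuuubbuubbuu.

uubbuuuubbuubbuuuubbuuuubbuubbuuuubbuubbuu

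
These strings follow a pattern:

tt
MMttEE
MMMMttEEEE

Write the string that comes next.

Each term wraps the previous one in MM on the left and EE on the right.
So the next term is MM·MMMMttEEEE·EE.

MMMMMMttEEEEEE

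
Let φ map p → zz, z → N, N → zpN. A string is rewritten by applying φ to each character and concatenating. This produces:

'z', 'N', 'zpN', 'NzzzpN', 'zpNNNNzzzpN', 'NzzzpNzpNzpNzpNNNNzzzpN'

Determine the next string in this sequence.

zpNNNNzzzpNNzzzpNNzzzpNNzzzpNzpNzpNzpNNNNzzzpN

Replace each of the 23 characters of NzzzpNzpNzpNzpNNNNzzzpN in place — zpN N N N zz zpN N zz zpN N zz zpN N zz zpN zpN zpN zpN N N N zz zpN — and concatenate.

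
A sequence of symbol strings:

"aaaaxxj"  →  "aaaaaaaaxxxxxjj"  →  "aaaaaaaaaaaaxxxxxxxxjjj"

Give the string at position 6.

aaaaaaaaaaaaaaaaaaaaaaaaxxxxxxxxxxxxxxxxxjjjjjj

Term n consists of 4n a's, followed by 3n-1 x's, followed by n j's (n = 1, 2, …).
At n = 6 the blocks have lengths 24, 17, 6.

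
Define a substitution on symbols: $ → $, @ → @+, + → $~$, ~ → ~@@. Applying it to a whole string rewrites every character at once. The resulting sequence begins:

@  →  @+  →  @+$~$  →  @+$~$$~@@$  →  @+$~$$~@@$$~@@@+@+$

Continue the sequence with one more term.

Applying the rule to each of the 19 symbols of @+$~$$~@@$$~@@@+@+$ gives the pieces @+ $~$ $ ~@@ $ $ ~@@ @+ @+ $ $ ~@@ @+ @+ @+ $~$ @+ $~$ $, which concatenate to the answer.

@+$~$$~@@$$~@@@+@+$$~@@@+@+@+$~$@+$~$$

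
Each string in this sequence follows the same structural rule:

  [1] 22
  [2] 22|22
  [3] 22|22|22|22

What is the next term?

22|22|22|22|22|22|22|22

s(k+1) = s(k)·|·s(k) — each term doubles the last with '|' between the halves.
So the next term is two copies of 22|22|22|22 with '|' between the halves.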